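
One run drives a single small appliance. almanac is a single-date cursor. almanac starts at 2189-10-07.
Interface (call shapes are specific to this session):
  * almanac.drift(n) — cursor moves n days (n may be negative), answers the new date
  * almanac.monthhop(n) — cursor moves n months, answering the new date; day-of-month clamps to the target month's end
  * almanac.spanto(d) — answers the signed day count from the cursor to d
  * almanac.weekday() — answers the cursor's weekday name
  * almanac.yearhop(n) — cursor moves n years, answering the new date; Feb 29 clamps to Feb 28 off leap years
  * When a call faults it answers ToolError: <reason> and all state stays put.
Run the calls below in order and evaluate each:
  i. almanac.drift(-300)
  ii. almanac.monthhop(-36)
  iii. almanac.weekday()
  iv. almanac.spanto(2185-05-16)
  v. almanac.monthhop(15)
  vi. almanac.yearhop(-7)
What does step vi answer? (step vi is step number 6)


Do: almanac.drift[n: -300]
See: 2188-12-11
Do: almanac.monthhop[n: -36]
See: 2185-12-11
Do: almanac.weekday[]
See: Sunday
Do: almanac.spanto[d: 2185-05-16]
See: -209
Do: almanac.monthhop[n: 15]
See: 2187-03-11
Do: almanac.yearhop[n: -7]
See: 2180-03-11

Answer: 2180-03-11


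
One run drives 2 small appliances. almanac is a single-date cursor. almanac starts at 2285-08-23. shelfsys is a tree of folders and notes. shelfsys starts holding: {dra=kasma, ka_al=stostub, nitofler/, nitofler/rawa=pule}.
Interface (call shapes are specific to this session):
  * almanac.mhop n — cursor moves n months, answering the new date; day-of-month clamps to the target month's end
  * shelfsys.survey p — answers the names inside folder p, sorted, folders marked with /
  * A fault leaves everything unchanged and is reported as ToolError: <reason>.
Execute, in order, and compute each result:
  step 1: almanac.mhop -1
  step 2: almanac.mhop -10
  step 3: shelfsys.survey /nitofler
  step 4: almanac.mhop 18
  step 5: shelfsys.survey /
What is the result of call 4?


-> almanac.mhop(n→-1)
<- 2285-07-23
-> almanac.mhop(n→-10)
<- 2284-09-23
-> shelfsys.survey(p→/nitofler)
<- [rawa]
-> almanac.mhop(n→18)
<- 2286-03-23
-> shelfsys.survey(p→/)
<- [dra, ka_al, nitofler/]

Answer: 2286-03-23


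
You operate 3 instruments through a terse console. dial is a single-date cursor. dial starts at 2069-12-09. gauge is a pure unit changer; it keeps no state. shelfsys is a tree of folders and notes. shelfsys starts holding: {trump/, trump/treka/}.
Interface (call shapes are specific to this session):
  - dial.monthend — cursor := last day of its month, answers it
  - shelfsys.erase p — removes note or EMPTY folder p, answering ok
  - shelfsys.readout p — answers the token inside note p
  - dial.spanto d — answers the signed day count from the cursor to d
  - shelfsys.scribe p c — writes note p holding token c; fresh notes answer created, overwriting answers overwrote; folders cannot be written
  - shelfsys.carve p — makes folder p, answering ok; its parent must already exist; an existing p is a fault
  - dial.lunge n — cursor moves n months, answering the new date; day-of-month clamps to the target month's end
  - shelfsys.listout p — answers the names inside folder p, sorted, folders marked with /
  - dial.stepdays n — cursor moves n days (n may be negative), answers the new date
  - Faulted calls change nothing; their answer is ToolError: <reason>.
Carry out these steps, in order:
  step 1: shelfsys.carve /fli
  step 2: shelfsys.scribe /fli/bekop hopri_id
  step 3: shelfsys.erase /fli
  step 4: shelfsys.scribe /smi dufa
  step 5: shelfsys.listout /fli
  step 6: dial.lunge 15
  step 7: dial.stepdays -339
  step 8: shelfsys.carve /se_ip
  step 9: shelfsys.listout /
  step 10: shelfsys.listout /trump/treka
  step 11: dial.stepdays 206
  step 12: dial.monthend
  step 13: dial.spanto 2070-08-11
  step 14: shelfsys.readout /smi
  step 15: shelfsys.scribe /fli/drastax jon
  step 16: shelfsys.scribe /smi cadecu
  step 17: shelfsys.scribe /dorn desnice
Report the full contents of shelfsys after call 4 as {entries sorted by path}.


% 1. shelfsys.carve(/fli) => ok
% 2. shelfsys.scribe(/fli/bekop, hopri_id) => created
% 3. shelfsys.erase(/fli) => ToolError: not empty
% 4. shelfsys.scribe(/smi, dufa) => created
% 5. shelfsys.listout(/fli) => [bekop]
% 6. dial.lunge(15) => 2071-03-09
% 7. dial.stepdays(-339) => 2070-04-04
% 8. shelfsys.carve(/se_ip) => ok
% 9. shelfsys.listout(/) => [fli/, se_ip/, smi, trump/]
% 10. shelfsys.listout(/trump/treka) => []
% 11. dial.stepdays(206) => 2070-10-27
% 12. dial.monthend() => 2070-10-31
% 13. dial.spanto(2070-08-11) => -81
% 14. shelfsys.readout(/smi) => dufa
% 15. shelfsys.scribe(/fli/drastax, jon) => created
% 16. shelfsys.scribe(/smi, cadecu) => overwrote
% 17. shelfsys.scribe(/dorn, desnice) => created

Answer: {fli/, fli/bekop=hopri_id, smi=dufa, trump/, trump/treka/}


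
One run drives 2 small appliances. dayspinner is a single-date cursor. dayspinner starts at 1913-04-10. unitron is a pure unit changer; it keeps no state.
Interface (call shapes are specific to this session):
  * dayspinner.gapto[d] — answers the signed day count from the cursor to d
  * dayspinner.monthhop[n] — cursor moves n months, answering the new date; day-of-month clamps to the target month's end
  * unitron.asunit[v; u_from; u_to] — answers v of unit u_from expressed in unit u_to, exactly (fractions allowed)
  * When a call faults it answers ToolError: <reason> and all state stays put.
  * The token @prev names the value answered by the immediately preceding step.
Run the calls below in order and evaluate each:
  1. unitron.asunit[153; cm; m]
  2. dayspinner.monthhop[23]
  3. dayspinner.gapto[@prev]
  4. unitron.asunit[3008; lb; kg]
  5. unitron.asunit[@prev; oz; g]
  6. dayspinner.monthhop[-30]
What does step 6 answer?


Answer: 1912-09-10

Derivation:
// 1. asunit(v: 153, u_from: cm, u_to: m) ~> 153/100
// 2. monthhop(n: 23) ~> 1915-03-10
// 3. gapto(d: @prev) ~> 0
// 4. asunit(v: 3008, u_from: lb, u_to: kg) ~> 2131884139/1562500
// 5. asunit(v: @prev, u_from: oz, u_to: g) ~> 96700637917441943/2500000000000
// 6. monthhop(n: -30) ~> 1912-09-10


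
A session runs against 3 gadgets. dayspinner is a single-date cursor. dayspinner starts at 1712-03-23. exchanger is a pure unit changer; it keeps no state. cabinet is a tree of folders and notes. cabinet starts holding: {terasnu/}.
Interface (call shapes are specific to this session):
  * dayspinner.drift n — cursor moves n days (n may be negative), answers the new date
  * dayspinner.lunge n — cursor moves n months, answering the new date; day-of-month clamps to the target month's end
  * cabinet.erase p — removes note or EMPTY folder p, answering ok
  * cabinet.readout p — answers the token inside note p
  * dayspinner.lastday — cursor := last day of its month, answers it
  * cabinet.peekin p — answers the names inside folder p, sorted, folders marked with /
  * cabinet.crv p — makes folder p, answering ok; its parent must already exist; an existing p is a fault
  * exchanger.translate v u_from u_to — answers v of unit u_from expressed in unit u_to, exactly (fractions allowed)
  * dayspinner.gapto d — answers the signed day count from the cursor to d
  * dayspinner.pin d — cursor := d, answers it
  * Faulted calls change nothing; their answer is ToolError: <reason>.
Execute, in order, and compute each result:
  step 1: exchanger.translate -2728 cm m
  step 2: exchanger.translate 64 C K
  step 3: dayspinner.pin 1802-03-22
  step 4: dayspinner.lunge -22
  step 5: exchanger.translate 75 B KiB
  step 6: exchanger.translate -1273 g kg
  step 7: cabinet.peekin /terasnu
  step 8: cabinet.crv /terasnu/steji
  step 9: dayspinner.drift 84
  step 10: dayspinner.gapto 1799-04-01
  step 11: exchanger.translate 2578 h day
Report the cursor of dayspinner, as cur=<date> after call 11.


;; translate(v='-2728', u_from='cm', u_to='m') == -682/25
;; translate(v='64', u_from='C', u_to='K') == 6743/20
;; pin(d='1802-03-22') == 1802-03-22
;; lunge(n='-22') == 1800-05-22
;; translate(v='75', u_from='B', u_to='KiB') == 75/1024
;; translate(v='-1273', u_from='g', u_to='kg') == -1273/1000
;; peekin(p='/terasnu') == []
;; crv(p='/terasnu/steji') == ok
;; drift(n='84') == 1800-08-14
;; gapto(d='1799-04-01') == -500
;; translate(v='2578', u_from='h', u_to='day') == 1289/12

Answer: cur=1800-08-14


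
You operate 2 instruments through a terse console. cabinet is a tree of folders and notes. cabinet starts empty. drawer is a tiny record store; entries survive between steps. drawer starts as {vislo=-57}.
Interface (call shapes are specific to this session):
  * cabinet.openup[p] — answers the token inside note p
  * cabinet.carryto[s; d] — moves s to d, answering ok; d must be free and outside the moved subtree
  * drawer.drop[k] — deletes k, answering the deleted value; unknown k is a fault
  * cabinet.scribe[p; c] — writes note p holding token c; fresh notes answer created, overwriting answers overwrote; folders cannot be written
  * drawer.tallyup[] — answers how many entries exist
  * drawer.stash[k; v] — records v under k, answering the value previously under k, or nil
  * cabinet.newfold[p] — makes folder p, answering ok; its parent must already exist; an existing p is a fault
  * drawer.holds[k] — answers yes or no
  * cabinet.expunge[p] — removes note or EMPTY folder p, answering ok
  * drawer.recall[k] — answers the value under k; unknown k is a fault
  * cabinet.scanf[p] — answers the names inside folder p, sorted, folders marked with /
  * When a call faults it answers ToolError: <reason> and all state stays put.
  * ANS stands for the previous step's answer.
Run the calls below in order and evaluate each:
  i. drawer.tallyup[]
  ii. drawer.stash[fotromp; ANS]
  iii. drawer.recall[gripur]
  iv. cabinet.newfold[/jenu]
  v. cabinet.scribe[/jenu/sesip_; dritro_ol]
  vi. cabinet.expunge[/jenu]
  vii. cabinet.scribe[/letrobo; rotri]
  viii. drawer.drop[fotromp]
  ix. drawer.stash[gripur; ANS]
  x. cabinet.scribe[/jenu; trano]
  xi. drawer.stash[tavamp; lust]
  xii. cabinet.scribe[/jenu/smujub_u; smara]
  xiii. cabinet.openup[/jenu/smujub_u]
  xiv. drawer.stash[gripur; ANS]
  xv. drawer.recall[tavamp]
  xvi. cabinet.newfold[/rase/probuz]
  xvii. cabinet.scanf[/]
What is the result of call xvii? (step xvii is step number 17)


I try tallyup, — result: 1.
I run stash on fotromp, ANS, yielding nil.
I run recall on gripur, and see ToolError: no such key gripur.
Now I run newfold on /jenu: ok.
Using scribe on /jenu/sesip_, dritro_ol, which returns created.
Next I call expunge on /jenu, and see ToolError: not empty.
I try scribe on /letrobo, rotri, and see created.
Then drop on fotromp, → 1.
I run stash on gripur, ANS, giving nil.
Using scribe on /jenu, trano, giving ToolError: is a directory.
Calling stash on tavamp, lust, yielding nil.
Calling scribe on /jenu/smujub_u, smara: created.
I invoke openup on /jenu/smujub_u, and observe smara.
I invoke stash on gripur, ANS, yielding 1.
I call recall on tavamp, and see lust.
Next I call newfold on /rase/probuz, and see ToolError: no parent.
I call scanf on /, — result: [jenu/, letrobo].

Answer: [jenu/, letrobo]


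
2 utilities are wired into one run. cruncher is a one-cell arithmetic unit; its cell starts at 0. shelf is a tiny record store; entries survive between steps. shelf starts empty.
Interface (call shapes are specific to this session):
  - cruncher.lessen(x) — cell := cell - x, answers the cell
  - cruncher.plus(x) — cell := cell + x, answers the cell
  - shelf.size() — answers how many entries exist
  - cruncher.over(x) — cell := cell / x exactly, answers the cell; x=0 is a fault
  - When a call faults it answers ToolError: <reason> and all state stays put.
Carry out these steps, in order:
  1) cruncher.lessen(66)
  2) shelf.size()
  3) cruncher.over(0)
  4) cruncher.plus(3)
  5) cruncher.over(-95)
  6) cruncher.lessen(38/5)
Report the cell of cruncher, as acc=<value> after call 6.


// cruncher.lessen(x→66) -> -66
// shelf.size() -> 0
// cruncher.over(x→0) -> ToolError: division by zero
// cruncher.plus(x→3) -> -63
// cruncher.over(x→-95) -> 63/95
// cruncher.lessen(x→38/5) -> -659/95

Answer: acc=-659/95


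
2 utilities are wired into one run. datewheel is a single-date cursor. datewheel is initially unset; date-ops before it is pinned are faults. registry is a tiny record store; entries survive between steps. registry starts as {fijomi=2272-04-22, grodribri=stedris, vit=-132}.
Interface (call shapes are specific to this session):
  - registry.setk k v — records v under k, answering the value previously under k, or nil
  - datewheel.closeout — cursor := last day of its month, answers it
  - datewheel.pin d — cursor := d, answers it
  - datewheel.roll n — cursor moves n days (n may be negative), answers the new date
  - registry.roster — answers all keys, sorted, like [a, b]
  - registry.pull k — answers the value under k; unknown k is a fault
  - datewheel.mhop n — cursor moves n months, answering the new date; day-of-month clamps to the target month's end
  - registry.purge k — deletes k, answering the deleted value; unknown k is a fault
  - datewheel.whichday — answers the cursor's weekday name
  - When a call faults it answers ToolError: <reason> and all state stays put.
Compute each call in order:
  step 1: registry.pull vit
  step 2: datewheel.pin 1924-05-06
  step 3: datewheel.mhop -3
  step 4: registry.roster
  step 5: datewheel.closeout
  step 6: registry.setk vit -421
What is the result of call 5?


CALL registry.pull[k: vit]
RET  -132
CALL datewheel.pin[d: 1924-05-06]
RET  1924-05-06
CALL datewheel.mhop[n: -3]
RET  1924-02-06
CALL registry.roster[]
RET  [fijomi, grodribri, vit]
CALL datewheel.closeout[]
RET  1924-02-29
CALL registry.setk[k: vit; v: -421]
RET  -132

Answer: 1924-02-29


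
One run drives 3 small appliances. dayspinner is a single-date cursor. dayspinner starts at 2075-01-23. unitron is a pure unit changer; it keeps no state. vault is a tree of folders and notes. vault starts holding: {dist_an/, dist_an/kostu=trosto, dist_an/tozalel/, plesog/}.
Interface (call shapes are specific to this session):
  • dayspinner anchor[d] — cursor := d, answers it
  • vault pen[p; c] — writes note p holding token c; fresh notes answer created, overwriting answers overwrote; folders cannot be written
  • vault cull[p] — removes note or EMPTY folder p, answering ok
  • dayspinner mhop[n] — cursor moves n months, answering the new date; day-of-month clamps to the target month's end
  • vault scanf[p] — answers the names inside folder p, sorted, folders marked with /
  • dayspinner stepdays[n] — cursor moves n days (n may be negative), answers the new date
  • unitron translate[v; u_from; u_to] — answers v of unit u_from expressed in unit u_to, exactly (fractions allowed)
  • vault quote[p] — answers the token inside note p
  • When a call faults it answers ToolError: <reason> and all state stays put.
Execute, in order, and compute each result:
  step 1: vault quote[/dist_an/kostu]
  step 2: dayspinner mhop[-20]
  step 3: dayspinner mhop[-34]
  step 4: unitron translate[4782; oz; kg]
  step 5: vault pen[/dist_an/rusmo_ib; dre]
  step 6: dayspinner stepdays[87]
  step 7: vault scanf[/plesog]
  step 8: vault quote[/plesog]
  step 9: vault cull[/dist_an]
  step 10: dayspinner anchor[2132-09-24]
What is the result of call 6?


Answer: 2070-10-18

Derivation:
% vault quote p=/dist_an/kostu
= trosto
% dayspinner mhop n=-20
= 2073-05-23
% dayspinner mhop n=-34
= 2070-07-23
% unitron translate v=4782 u_from=oz u_to=kg
= 108453935667/800000000
% vault pen p=/dist_an/rusmo_ib c=dre
= created
% dayspinner stepdays n=87
= 2070-10-18
% vault scanf p=/plesog
= []
% vault quote p=/plesog
= ToolError: is a directory
% vault cull p=/dist_an
= ToolError: not empty
% dayspinner anchor d=2132-09-24
= 2132-09-24


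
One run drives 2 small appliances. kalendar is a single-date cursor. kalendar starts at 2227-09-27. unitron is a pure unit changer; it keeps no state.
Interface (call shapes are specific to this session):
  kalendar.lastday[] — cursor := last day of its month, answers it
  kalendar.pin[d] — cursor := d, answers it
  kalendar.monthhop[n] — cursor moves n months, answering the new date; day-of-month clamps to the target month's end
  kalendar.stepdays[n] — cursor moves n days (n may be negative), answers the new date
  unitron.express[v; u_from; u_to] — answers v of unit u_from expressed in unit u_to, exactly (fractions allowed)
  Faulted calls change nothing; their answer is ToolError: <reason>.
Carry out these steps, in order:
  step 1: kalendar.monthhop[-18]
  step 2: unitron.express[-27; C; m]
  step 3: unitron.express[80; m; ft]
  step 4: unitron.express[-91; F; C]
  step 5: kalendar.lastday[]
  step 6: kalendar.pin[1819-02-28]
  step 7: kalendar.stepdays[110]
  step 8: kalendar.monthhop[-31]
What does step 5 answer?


Answer: 2226-03-31

Derivation:
-- kalendar.monthhop(n=-18) -> 2226-03-27
-- unitron.express(v=-27, u_from=C, u_to=m) -> ToolError: incompatible units
-- unitron.express(v=80, u_from=m, u_to=ft) -> 100000/381
-- unitron.express(v=-91, u_from=F, u_to=C) -> -205/3
-- kalendar.lastday() -> 2226-03-31
-- kalendar.pin(d=1819-02-28) -> 1819-02-28
-- kalendar.stepdays(n=110) -> 1819-06-18
-- kalendar.monthhop(n=-31) -> 1816-11-18


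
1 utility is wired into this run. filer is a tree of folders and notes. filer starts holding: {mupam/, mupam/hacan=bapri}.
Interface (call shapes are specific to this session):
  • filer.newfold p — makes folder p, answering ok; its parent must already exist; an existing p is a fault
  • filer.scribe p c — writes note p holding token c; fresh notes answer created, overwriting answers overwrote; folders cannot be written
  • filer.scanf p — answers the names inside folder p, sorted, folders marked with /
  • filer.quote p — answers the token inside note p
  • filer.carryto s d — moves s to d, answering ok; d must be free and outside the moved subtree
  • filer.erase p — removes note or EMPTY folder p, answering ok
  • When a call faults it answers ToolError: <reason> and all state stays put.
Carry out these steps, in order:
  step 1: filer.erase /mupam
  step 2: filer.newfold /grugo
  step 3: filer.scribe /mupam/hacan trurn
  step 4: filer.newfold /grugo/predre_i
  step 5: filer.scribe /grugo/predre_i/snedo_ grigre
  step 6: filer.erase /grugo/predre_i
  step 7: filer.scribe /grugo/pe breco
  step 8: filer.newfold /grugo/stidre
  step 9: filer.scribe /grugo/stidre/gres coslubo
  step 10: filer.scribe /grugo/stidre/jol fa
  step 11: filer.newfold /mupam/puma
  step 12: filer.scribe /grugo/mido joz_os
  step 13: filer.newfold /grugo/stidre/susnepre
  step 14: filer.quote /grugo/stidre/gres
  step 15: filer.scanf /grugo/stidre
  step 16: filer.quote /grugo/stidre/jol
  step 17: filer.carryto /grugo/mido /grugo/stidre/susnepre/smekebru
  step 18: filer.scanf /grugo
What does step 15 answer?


Act: erase[p→/mupam]
Obs: ToolError: not empty
Act: newfold[p→/grugo]
Obs: ok
Act: scribe[p→/mupam/hacan; c→trurn]
Obs: overwrote
Act: newfold[p→/grugo/predre_i]
Obs: ok
Act: scribe[p→/grugo/predre_i/snedo_; c→grigre]
Obs: created
Act: erase[p→/grugo/predre_i]
Obs: ToolError: not empty
Act: scribe[p→/grugo/pe; c→breco]
Obs: created
Act: newfold[p→/grugo/stidre]
Obs: ok
Act: scribe[p→/grugo/stidre/gres; c→coslubo]
Obs: created
Act: scribe[p→/grugo/stidre/jol; c→fa]
Obs: created
Act: newfold[p→/mupam/puma]
Obs: ok
Act: scribe[p→/grugo/mido; c→joz_os]
Obs: created
Act: newfold[p→/grugo/stidre/susnepre]
Obs: ok
Act: quote[p→/grugo/stidre/gres]
Obs: coslubo
Act: scanf[p→/grugo/stidre]
Obs: [gres, jol, susnepre/]
Act: quote[p→/grugo/stidre/jol]
Obs: fa
Act: carryto[s→/grugo/mido; d→/grugo/stidre/susnepre/smekebru]
Obs: ok
Act: scanf[p→/grugo]
Obs: [pe, predre_i/, stidre/]

Answer: [gres, jol, susnepre/]


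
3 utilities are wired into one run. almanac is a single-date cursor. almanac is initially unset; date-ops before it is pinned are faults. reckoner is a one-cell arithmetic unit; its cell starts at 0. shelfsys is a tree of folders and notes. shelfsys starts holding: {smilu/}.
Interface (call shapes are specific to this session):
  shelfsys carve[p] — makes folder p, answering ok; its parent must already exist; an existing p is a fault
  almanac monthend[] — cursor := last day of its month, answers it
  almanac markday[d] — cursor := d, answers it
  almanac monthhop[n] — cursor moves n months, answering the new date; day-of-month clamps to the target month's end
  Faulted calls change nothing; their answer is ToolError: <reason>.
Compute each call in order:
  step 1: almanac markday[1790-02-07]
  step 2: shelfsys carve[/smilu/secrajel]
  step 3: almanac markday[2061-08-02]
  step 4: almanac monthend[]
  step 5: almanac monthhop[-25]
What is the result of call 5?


Answer: 2059-07-31

Derivation:
;; almanac markday(d='1790-02-07') : 1790-02-07
;; shelfsys carve(p='/smilu/secrajel') : ok
;; almanac markday(d='2061-08-02') : 2061-08-02
;; almanac monthend() : 2061-08-31
;; almanac monthhop(n='-25') : 2059-07-31


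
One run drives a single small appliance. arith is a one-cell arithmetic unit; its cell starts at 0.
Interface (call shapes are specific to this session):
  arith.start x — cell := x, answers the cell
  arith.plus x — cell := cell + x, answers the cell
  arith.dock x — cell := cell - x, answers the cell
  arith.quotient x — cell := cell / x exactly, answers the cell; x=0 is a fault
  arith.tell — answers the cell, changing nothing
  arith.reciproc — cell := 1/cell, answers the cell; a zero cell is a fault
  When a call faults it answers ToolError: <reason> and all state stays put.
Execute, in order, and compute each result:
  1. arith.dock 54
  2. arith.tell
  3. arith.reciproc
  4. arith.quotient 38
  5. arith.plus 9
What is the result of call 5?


Act: arith.dock[x=54]
Obs: -54
Act: arith.tell[]
Obs: -54
Act: arith.reciproc[]
Obs: -1/54
Act: arith.quotient[x=38]
Obs: -1/2052
Act: arith.plus[x=9]
Obs: 18467/2052

Answer: 18467/2052


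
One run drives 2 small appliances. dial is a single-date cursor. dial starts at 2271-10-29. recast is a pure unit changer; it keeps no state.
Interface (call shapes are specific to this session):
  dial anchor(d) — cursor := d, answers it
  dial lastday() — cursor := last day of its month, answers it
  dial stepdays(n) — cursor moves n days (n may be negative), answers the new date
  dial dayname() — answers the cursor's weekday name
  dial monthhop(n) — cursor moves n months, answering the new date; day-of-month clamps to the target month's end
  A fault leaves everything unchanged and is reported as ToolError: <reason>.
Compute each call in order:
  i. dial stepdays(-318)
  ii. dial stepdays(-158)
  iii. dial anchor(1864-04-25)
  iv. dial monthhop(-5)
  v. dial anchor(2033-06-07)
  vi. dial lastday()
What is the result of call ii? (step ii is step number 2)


Answer: 2270-07-10

Derivation:
Act: dial stepdays[n='-318']
Obs: 2270-12-15
Act: dial stepdays[n='-158']
Obs: 2270-07-10
Act: dial anchor[d='1864-04-25']
Obs: 1864-04-25
Act: dial monthhop[n='-5']
Obs: 1863-11-25
Act: dial anchor[d='2033-06-07']
Obs: 2033-06-07
Act: dial lastday[]
Obs: 2033-06-30


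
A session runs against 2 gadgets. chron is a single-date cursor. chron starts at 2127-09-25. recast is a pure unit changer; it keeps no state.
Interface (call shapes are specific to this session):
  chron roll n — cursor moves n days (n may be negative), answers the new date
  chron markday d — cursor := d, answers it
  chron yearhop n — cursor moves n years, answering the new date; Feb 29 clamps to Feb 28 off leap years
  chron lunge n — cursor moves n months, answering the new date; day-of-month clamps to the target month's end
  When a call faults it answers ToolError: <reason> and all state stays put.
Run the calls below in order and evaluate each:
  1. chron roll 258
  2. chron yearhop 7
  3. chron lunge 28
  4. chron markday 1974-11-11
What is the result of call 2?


CALL chron roll[n: 258]
RET  2128-06-09
CALL chron yearhop[n: 7]
RET  2135-06-09
CALL chron lunge[n: 28]
RET  2137-10-09
CALL chron markday[d: 1974-11-11]
RET  1974-11-11

Answer: 2135-06-09


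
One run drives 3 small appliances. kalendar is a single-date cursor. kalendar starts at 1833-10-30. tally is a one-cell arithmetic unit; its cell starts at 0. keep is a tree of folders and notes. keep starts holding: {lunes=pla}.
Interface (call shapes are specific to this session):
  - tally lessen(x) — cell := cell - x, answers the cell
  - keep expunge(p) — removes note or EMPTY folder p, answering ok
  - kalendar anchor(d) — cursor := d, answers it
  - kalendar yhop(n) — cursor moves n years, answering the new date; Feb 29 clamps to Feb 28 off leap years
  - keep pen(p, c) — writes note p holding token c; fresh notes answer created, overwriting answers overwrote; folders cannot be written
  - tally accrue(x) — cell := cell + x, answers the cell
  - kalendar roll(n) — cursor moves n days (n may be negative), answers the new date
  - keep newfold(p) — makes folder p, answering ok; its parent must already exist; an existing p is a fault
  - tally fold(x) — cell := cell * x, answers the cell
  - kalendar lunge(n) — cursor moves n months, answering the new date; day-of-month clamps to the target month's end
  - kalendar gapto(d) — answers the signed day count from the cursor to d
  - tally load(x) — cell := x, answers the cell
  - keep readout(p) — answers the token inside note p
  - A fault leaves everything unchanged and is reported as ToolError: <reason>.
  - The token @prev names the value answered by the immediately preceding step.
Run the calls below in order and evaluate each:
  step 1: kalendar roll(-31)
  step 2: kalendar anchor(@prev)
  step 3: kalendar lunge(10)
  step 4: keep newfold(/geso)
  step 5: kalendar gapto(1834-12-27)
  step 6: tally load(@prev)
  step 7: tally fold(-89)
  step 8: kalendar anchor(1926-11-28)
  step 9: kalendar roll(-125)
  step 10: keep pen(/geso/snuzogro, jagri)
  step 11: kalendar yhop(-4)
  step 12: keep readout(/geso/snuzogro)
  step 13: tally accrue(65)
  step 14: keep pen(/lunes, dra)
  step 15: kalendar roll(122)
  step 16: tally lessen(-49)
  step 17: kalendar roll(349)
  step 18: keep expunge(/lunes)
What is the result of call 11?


==> kalendar roll(-31)
<== 1833-09-29
==> kalendar anchor(@prev)
<== 1833-09-29
==> kalendar lunge(10)
<== 1834-07-29
==> keep newfold(/geso)
<== ok
==> kalendar gapto(1834-12-27)
<== 151
==> tally load(@prev)
<== 151
==> tally fold(-89)
<== -13439
==> kalendar anchor(1926-11-28)
<== 1926-11-28
==> kalendar roll(-125)
<== 1926-07-26
==> keep pen(/geso/snuzogro, jagri)
<== created
==> kalendar yhop(-4)
<== 1922-07-26
==> keep readout(/geso/snuzogro)
<== jagri
==> tally accrue(65)
<== -13374
==> keep pen(/lunes, dra)
<== overwrote
==> kalendar roll(122)
<== 1922-11-25
==> tally lessen(-49)
<== -13325
==> kalendar roll(349)
<== 1923-11-09
==> keep expunge(/lunes)
<== ok

Answer: 1922-07-26


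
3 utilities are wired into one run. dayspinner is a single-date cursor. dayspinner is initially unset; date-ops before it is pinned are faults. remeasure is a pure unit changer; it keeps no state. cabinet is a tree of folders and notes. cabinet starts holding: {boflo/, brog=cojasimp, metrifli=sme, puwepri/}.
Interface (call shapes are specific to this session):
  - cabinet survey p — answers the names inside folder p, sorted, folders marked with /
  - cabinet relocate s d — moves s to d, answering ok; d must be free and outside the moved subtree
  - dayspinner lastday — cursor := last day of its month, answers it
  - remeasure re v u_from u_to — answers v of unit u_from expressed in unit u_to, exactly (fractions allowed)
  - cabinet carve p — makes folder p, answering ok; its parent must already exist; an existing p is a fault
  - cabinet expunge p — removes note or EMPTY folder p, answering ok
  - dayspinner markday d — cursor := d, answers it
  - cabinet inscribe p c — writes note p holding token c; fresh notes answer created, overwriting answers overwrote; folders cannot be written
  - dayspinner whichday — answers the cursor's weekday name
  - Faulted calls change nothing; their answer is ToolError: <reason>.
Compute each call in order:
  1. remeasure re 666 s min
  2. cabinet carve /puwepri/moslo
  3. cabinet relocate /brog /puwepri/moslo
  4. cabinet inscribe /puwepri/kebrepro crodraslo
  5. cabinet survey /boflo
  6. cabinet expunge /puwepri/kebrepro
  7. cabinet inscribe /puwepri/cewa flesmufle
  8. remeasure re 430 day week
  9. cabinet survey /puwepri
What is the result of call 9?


Answer: [cewa, moslo/]

Derivation:
Invoking remeasure re with v='666', u_from='s', u_to='min', — result: 111/10.
I call cabinet carve with p='/puwepri/moslo', yielding ok.
I try cabinet relocate with s='/brog', d='/puwepri/moslo', → ToolError: exists.
Using cabinet inscribe with p='/puwepri/kebrepro', c='crodraslo', which returns created.
I invoke cabinet survey with p='/boflo', and get [].
Calling cabinet expunge with p='/puwepri/kebrepro': ok.
Invoking cabinet inscribe with p='/puwepri/cewa', c='flesmufle', which returns created.
Using remeasure re with v='430', u_from='day', u_to='week', giving 430/7.
Now I run cabinet survey with p='/puwepri', → [cewa, moslo/].


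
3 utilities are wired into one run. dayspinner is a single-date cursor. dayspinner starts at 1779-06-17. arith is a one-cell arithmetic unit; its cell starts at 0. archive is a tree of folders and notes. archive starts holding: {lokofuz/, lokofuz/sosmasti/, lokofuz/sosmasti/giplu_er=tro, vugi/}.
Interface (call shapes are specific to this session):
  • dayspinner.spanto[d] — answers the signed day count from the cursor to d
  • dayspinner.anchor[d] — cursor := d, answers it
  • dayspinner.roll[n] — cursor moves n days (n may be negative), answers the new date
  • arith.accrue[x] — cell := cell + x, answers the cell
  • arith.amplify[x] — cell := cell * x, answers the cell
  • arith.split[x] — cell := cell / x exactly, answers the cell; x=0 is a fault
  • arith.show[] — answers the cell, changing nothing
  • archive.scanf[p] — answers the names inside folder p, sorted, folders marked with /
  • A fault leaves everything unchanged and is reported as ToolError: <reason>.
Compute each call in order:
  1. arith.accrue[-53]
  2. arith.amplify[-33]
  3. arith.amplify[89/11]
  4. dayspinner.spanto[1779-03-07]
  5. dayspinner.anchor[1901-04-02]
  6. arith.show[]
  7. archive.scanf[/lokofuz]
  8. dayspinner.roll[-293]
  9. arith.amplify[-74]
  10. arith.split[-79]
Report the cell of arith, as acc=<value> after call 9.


Answer: acc=-1047174

Derivation:
Calling arith.accrue with x→-53, yielding -53.
I call arith.amplify with x→-33, — result: 1749.
I use arith.amplify with x→89/11, → 14151.
I use dayspinner.spanto with d→1779-03-07, and see -102.
Next I call dayspinner.anchor with d→1901-04-02, and see 1901-04-02.
I invoke arith.show, yielding 14151.
I use archive.scanf with p→/lokofuz: [sosmasti/].
Next I call dayspinner.roll with n→-293, — result: 1900-06-13.
I run arith.amplify with x→-74, yielding -1047174.
I run arith.split with x→-79, → 1047174/79.


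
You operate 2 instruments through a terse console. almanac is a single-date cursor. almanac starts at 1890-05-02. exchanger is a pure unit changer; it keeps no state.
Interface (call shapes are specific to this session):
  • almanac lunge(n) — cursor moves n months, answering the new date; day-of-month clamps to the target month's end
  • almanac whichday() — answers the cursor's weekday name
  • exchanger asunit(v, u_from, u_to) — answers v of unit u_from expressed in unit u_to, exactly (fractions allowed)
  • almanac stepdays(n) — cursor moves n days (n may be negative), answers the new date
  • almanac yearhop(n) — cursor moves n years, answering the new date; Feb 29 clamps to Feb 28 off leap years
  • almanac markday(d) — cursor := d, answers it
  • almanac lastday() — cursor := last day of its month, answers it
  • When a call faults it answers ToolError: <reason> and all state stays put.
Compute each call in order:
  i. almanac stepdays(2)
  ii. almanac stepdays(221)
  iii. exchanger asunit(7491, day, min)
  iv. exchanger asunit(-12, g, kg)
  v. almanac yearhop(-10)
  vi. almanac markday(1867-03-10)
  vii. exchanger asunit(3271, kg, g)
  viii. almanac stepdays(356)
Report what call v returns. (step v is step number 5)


Answer: 1880-12-11

Derivation:
I try almanac stepdays with n: 2, and get 1890-05-04.
Next I call almanac stepdays with n: 221, giving 1890-12-11.
Then exchanger asunit with v: 7491, u_from: day, u_to: min, giving 10787040.
I run exchanger asunit with v: -12, u_from: g, u_to: kg, and observe -3/250.
Using almanac yearhop with n: -10, → 1880-12-11.
I call almanac markday with d: 1867-03-10, and see 1867-03-10.
Calling exchanger asunit with v: 3271, u_from: kg, u_to: g, and see 3271000.
Calling almanac stepdays with n: 356, and see 1868-02-29.


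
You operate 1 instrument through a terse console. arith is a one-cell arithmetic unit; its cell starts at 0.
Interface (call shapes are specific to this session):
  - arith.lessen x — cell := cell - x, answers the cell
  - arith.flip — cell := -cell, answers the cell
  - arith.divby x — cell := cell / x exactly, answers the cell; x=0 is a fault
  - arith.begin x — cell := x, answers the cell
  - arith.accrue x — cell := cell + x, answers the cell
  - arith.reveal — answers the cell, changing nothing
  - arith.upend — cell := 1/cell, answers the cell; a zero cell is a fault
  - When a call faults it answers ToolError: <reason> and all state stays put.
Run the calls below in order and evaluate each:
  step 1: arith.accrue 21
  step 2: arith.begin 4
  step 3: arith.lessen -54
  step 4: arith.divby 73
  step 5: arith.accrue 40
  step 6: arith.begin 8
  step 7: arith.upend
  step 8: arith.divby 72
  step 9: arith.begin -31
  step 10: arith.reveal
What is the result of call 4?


Answer: 58/73

Derivation:
Step: arith.accrue[21]
Result: 21
Step: arith.begin[4]
Result: 4
Step: arith.lessen[-54]
Result: 58
Step: arith.divby[73]
Result: 58/73
Step: arith.accrue[40]
Result: 2978/73
Step: arith.begin[8]
Result: 8
Step: arith.upend[]
Result: 1/8
Step: arith.divby[72]
Result: 1/576
Step: arith.begin[-31]
Result: -31
Step: arith.reveal[]
Result: -31


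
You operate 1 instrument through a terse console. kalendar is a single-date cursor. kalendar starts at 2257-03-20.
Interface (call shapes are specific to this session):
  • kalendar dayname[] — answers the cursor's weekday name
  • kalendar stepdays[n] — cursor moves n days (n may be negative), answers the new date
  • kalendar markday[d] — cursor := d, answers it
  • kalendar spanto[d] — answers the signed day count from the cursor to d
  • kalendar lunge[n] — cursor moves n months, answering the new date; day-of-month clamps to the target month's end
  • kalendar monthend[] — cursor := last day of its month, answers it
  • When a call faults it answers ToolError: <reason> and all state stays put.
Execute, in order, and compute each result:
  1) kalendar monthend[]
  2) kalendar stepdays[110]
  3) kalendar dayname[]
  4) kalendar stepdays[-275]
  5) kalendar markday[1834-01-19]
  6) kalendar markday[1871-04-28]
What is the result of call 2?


Answer: 2257-07-19

Derivation:
I use kalendar monthend, yielding 2257-03-31.
I call kalendar stepdays(n='110'), and observe 2257-07-19.
Next I call kalendar dayname(), and get Sunday.
I use kalendar stepdays(n='-275'), and get 2256-10-17.
Next I call kalendar markday(d='1834-01-19'), which returns 1834-01-19.
I run kalendar markday(d='1871-04-28'), giving 1871-04-28.


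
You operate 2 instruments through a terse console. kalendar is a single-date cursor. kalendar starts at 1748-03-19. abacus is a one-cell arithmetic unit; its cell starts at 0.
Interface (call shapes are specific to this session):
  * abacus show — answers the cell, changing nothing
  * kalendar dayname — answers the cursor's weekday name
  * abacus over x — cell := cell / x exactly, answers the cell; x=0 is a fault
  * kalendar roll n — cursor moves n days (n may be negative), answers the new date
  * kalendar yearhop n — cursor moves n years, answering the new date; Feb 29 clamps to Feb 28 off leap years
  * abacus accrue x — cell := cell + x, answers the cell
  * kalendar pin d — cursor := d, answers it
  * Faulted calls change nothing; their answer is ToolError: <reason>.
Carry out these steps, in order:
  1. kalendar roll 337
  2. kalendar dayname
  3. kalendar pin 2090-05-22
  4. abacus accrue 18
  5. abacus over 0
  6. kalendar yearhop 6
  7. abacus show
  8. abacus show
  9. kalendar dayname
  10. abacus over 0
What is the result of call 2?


Answer: Wednesday

Derivation:
>> kalendar roll(n=337)
<< 1749-02-19
>> kalendar dayname()
<< Wednesday
>> kalendar pin(d=2090-05-22)
<< 2090-05-22
>> abacus accrue(x=18)
<< 18
>> abacus over(x=0)
<< ToolError: division by zero
>> kalendar yearhop(n=6)
<< 2096-05-22
>> abacus show()
<< 18
>> abacus show()
<< 18
>> kalendar dayname()
<< Tuesday
>> abacus over(x=0)
<< ToolError: division by zero


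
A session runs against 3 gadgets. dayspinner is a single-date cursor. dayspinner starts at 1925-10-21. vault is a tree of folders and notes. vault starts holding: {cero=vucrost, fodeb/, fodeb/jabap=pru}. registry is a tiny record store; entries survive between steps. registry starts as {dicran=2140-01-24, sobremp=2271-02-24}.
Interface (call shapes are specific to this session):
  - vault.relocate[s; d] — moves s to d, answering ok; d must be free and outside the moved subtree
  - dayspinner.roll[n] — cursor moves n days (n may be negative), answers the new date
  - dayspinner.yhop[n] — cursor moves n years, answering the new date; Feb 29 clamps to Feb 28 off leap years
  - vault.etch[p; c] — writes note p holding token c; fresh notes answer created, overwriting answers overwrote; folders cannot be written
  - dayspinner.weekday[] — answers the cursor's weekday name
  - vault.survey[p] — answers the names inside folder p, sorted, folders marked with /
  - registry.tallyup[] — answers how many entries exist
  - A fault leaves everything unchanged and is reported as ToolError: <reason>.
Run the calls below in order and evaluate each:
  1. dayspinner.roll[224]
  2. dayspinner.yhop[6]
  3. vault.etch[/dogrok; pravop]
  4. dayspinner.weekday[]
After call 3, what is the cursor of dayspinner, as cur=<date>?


I use dayspinner.roll on 224, yielding 1926-06-02.
I invoke dayspinner.yhop on 6, → 1932-06-02.
I invoke vault.etch on /dogrok, pravop, giving created.
Calling dayspinner.weekday, and get Thursday.

Answer: cur=1932-06-02


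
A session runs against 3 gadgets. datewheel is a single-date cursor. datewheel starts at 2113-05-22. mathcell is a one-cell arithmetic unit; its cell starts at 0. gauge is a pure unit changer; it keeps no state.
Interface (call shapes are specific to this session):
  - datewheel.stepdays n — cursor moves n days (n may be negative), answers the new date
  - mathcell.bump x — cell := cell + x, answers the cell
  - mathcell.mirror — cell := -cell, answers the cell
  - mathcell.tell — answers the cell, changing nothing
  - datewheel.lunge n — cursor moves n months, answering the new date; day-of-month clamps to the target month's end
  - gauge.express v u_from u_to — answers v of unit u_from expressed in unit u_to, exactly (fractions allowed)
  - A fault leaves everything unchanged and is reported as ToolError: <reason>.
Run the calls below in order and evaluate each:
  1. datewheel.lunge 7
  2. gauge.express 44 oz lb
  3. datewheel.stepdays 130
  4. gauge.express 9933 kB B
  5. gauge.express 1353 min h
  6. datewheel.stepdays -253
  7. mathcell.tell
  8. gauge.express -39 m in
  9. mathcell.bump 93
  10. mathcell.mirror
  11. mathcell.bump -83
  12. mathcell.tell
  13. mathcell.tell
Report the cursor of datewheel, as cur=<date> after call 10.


Act: datewheel.lunge[n=7]
Obs: 2113-12-22
Act: gauge.express[v=44; u_from=oz; u_to=lb]
Obs: 11/4
Act: datewheel.stepdays[n=130]
Obs: 2114-05-01
Act: gauge.express[v=9933; u_from=kB; u_to=B]
Obs: 9933000
Act: gauge.express[v=1353; u_from=min; u_to=h]
Obs: 451/20
Act: datewheel.stepdays[n=-253]
Obs: 2113-08-21
Act: mathcell.tell[]
Obs: 0
Act: gauge.express[v=-39; u_from=m; u_to=in]
Obs: -195000/127
Act: mathcell.bump[x=93]
Obs: 93
Act: mathcell.mirror[]
Obs: -93
Act: mathcell.bump[x=-83]
Obs: -176
Act: mathcell.tell[]
Obs: -176
Act: mathcell.tell[]
Obs: -176

Answer: cur=2113-08-21
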